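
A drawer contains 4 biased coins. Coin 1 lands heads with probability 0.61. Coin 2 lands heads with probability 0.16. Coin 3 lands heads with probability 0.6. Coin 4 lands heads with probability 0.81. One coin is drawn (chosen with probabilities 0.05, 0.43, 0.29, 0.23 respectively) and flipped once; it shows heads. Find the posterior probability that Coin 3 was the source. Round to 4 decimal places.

Posterior probability ≈ 0.3786

Tabulate prior·likelihood by source: [1] prior 0.05, lik 0.61, product 0.03050; [2] prior 0.43, lik 0.16, product 0.06880; [3] prior 0.29, lik 0.6, product 0.1740; [4] prior 0.23, lik 0.81, product 0.1863.
Normalizing constant = 0.45960; the posterior for Coin 3 is its product over the sum, 0.1740/0.45960 = 0.3786.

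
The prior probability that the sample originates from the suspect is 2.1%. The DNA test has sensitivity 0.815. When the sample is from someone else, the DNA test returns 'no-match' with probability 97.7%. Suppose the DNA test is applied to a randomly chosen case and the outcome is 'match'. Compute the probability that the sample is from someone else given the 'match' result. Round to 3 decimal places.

Write H for 'the sample originates from the suspect'. Prior odds H:¬H = 0.021/0.979 = 0.021450. For the 'match' outcome, the likelihood ratio is 0.815/0.023 = 35.435.
Posterior odds = 0.021450 × 35.435 = 0.76009, so P(H|E) = 0.76009/(1+0.76009) = 0.432. Then P(¬H|E) = 1 − 0.432 = 0.568.

P(¬H | E) ≈ 0.568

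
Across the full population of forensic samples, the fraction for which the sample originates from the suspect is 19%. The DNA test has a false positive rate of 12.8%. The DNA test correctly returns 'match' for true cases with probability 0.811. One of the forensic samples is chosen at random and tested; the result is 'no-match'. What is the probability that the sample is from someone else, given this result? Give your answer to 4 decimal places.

Let H be the event that the sample originates from the suspect. P(H) = 0.19, so P(¬H) = 0.81. With E the 'no-match' result, P(E|H) = 0.189 and P(E|¬H) = 0.872.
P(E) = 0.189·0.19 + 0.872·0.81 = 0.035910 + 0.70632 = 0.74223.
By Bayes' theorem, P(H|E) = 0.035910 / 0.74223 = 0.0484. Hence P(¬H|E) = 1 − 0.0484 = 0.9516.

P(¬H | E) ≈ 0.9516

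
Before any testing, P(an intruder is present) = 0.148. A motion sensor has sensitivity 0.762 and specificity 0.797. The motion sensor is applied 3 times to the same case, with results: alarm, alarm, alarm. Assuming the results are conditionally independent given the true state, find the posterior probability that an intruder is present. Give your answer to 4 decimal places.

Let H be the event that an intruder is present; start with P(H) = 0.148. P('alarm'|H) = 0.762, P('alarm'|¬H) = 0.203.
Update on result 1 ('alarm'): P(H) ← 0.762·0.1480 / (0.762·0.1480 + 0.203·0.8520) = 0.11278/0.28573 = 0.3947.
Update on result 2 ('alarm'): P(H) ← 0.762·0.3947 / (0.762·0.3947 + 0.203·0.6053) = 0.30075/0.42363 = 0.7099.
Update on result 3 ('alarm'): P(H) ← 0.762·0.7099 / (0.762·0.7099 + 0.203·0.2901) = 0.54098/0.59986 = 0.9018.

Posterior P(H) ≈ 0.9018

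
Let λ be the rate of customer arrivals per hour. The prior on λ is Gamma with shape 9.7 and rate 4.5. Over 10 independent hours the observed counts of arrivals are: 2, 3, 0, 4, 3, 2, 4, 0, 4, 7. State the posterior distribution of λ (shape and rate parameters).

Posterior: Gamma(shape=38.7, rate=14.5)

Total count ∑xᵢ = 29 over n = 10 hours.
Gamma is conjugate to the Poisson likelihood: posterior is Gamma(shape = 9.7+29 = 38.7, rate = 4.5+10 = 14.5).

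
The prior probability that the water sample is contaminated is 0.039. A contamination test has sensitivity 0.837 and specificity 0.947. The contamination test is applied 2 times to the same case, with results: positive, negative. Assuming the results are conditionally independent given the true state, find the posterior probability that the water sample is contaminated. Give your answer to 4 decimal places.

With H the event that the water sample is contaminated, the joint likelihood of the observed sequence is P(data|H) = 0.837·0.163 = 0.13643 and P(data|¬H) = 0.053·0.947 = 0.050191.
Bayes: P(H|data) = 0.039·0.13643 / (0.039·0.13643 + 0.961·0.050191) = 0.0053208/0.053554 = 0.0994.

Posterior P(H) ≈ 0.0994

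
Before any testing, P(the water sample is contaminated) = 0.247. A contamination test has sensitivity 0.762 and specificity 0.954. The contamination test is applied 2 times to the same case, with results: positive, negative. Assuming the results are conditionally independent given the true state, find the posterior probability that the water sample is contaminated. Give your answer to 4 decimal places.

Posterior P(H) ≈ 0.5755

With H the event that the water sample is contaminated, the joint likelihood of the observed sequence is P(data|H) = 0.762·0.238 = 0.18136 and P(data|¬H) = 0.046·0.954 = 0.043884.
Bayes: P(H|data) = 0.247·0.18136 / (0.247·0.18136 + 0.753·0.043884) = 0.044795/0.077840 = 0.5755.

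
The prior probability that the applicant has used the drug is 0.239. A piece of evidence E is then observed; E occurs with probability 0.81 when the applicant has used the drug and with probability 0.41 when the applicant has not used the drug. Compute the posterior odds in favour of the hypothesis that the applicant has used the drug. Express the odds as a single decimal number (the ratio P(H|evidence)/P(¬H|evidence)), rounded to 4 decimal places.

Posterior odds ≈ 0.6205

Prior odds = 0.239/(1−0.239) = 0.31406.
Likelihood ratio for E = 0.81/0.41 = 1.9756.
Posterior odds = prior odds × LR = 0.62046.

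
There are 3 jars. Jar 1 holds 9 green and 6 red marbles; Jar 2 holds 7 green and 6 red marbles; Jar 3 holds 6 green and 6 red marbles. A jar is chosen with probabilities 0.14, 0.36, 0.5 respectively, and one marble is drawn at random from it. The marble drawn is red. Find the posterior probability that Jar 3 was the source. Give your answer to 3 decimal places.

P(red|Jar 1) = 0.4; P(red|Jar 2) = 0.4615; P(red|Jar 3) = 0.5.
Prior × likelihood for each source: 0.14·0.4=0.05600, 0.36·0.4615=0.1662, 0.5·0.5=0.2500. Summing gives P(red) = 0.47215.
P(Jar 3 | red) = 0.2500 / 0.47215 = 0.529.

Posterior probability ≈ 0.529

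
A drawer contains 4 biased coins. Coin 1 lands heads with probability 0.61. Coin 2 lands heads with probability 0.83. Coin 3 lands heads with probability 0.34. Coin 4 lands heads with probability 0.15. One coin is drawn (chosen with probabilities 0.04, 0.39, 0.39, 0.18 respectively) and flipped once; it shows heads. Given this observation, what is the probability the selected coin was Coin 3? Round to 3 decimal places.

Posterior probability ≈ 0.261

Tabulate prior·likelihood by source: [1] prior 0.04, lik 0.61, product 0.02440; [2] prior 0.39, lik 0.83, product 0.3237; [3] prior 0.39, lik 0.34, product 0.1326; [4] prior 0.18, lik 0.15, product 0.02700.
Normalizing constant = 0.50770; the posterior for Coin 3 is its product over the sum, 0.1326/0.50770 = 0.261.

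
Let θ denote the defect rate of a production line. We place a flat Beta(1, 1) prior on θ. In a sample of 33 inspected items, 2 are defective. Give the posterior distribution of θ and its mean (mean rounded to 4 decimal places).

Observing 2 successes and 31 failures updates Beta(1, 1) by adding the success and failure counts to the two shape parameters: α = 1+2 = 3, β = 1+31 = 32.
E[θ | data] = 3/(3+32) = 0.0857.

Posterior: Beta(3, 32); mean ≈ 0.0857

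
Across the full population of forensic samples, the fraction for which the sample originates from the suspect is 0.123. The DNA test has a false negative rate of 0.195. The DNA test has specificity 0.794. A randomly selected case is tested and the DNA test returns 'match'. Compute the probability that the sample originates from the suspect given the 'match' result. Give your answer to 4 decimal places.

P(H | E) ≈ 0.3540

Let H be the event that the sample originates from the suspect. P(H) = 0.123, so P(¬H) = 0.877. With E the 'match' result, P(E|H) = 0.805 and P(E|¬H) = 0.206.
P(E) = 0.805·0.123 + 0.206·0.877 = 0.099015 + 0.18066 = 0.27968.
By Bayes' theorem, P(H|E) = 0.099015 / 0.27968 = 0.3540.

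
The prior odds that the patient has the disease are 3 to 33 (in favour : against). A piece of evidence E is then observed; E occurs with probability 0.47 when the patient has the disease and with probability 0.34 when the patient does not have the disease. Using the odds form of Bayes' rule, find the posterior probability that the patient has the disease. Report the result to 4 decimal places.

Posterior probability ≈ 0.1116

Prior odds = 3/33 = 0.090909.
Likelihood ratio for E = 0.47/0.34 = 1.3824.
Posterior odds = prior odds × LR = 0.12567.
Posterior probability = odds/(1+odds) = 0.12567/1.1257 = 0.1116.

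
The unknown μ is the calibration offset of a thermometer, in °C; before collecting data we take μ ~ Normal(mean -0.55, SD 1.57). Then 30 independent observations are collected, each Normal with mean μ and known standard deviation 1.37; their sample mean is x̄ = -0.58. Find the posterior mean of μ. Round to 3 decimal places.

Posterior mean ≈ -0.579

With known σ, the Normal prior is conjugate. Weight on the data is w = (n/σ²)/(n/σ² + 1/τ₀²) = 15.9838/(15.9838+0.405696) = 0.97525.
Posterior mean = w·x̄ + (1−w)·μ₀ = 0.97525·-0.58 + 0.024753·-0.55 = -0.579.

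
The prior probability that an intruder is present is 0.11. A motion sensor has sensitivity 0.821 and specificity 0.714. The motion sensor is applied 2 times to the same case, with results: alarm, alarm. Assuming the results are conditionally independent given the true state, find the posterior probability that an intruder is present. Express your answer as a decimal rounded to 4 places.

Posterior P(H) ≈ 0.5046

With H the event that an intruder is present, the joint likelihood of the observed sequence is P(data|H) = 0.821·0.821 = 0.67404 and P(data|¬H) = 0.286·0.286 = 0.081796.
Bayes: P(H|data) = 0.11·0.67404 / (0.11·0.67404 + 0.89·0.081796) = 0.074145/0.14694 = 0.5046.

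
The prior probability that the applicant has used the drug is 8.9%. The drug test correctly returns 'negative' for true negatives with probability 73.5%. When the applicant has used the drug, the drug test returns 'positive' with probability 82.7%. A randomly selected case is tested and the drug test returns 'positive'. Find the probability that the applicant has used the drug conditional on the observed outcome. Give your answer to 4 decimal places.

Write H for 'the applicant has used the drug'. Prior odds H:¬H = 0.089/0.911 = 0.097695. For the 'positive' outcome, the likelihood ratio is 0.827/0.265 = 3.1208.
Posterior odds = 0.097695 × 3.1208 = 0.30488, so P(H|E) = 0.30488/(1+0.30488) = 0.2336.

P(H | E) ≈ 0.2336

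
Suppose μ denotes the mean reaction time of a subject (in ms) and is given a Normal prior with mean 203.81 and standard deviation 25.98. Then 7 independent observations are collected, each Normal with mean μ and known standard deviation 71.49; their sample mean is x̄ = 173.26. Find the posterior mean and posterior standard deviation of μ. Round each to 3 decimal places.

Prior precision 1/τ₀² = 1/25.98² = 0.00148157; data precision n/σ² = 7/71.49² = 0.00136964.
Posterior precision = 0.00148157 + 0.00136964 = 0.00285121, giving posterior SD = 1/√0.00285121 = 18.728.
Posterior mean = (0.00148157·203.81 + 0.00136964·173.26) / 0.00285121 = 189.135.

Posterior mean ≈ 189.135; posterior SD ≈ 18.728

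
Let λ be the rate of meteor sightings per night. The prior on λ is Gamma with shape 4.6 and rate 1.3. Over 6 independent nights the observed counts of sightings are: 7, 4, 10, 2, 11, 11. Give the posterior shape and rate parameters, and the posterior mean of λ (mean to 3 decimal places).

Posterior: Gamma(shape=49.6, rate=7.3); mean ≈ 6.795

Total count ∑xᵢ = 45 over n = 6 nights.
Gamma is conjugate to the Poisson likelihood: posterior is Gamma(shape = 4.6+45 = 49.6, rate = 1.3+6 = 7.3).
Posterior mean = shape/rate = 49.6/7.3 = 6.795.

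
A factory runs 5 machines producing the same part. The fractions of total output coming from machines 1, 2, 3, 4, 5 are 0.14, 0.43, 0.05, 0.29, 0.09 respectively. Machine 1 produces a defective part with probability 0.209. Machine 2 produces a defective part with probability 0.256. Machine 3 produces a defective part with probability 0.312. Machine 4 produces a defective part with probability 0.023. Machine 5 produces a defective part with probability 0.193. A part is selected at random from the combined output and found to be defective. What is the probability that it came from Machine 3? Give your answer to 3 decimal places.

Posterior probability ≈ 0.087

Tabulate prior·likelihood by source: [1] prior 0.14, lik 0.209, product 0.02926; [2] prior 0.43, lik 0.256, product 0.1101; [3] prior 0.05, lik 0.312, product 0.01560; [4] prior 0.29, lik 0.023, product 0.006670; [5] prior 0.09, lik 0.193, product 0.01737.
Normalizing constant = 0.17898; the posterior for Machine 3 is its product over the sum, 0.01560/0.17898 = 0.087.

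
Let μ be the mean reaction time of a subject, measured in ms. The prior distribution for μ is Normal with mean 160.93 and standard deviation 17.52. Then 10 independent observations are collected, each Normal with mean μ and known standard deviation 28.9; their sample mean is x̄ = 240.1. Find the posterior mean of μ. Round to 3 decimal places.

Prior precision 1/τ₀² = 1/17.52² = 0.00325786; data precision n/σ² = 10/28.9² = 0.0119730.
Posterior precision = 0.00325786 + 0.0119730 = 0.0152309.
Posterior mean = (0.00325786·160.93 + 0.0119730·240.1) / 0.0152309 = 223.166.

Posterior mean ≈ 223.166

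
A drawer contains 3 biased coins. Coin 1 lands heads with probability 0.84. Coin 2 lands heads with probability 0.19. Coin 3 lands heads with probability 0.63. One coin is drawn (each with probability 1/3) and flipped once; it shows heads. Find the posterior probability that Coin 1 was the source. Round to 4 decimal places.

P(heads|C1) = 0.84; P(heads|C2) = 0.19; P(heads|C3) = 0.63.
Prior × likelihood for each source: 0.333333·0.84=0.2800, 0.333333·0.19=0.06333, 0.333333·0.63=0.2100. Summing gives P(heads) = 0.55333.
P(Coin 1 | heads) = 0.2800 / 0.55333 = 0.5060.

Posterior probability ≈ 0.5060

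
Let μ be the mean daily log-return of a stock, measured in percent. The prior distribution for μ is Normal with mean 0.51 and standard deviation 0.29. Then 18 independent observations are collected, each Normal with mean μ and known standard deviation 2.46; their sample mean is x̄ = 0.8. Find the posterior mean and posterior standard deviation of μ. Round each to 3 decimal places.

Prior precision 1/τ₀² = 1/0.29² = 11.8906; data precision n/σ² = 18/2.46² = 2.97442.
Posterior precision = 11.8906 + 2.97442 = 14.8650, giving posterior SD = 1/√14.8650 = 0.259.
Posterior mean = (11.8906·0.51 + 2.97442·0.8) / 14.8650 = 0.568.

Posterior mean ≈ 0.568; posterior SD ≈ 0.259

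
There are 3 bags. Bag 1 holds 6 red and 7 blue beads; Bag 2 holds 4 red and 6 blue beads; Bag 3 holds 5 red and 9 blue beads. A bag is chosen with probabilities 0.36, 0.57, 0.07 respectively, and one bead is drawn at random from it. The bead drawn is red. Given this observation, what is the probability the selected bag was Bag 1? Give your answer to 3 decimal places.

Tabulate prior·likelihood by source: [1] prior 0.36, lik 0.4615, product 0.1662; [2] prior 0.57, lik 0.4, product 0.2280; [3] prior 0.07, lik 0.3571, product 0.02500.
Normalizing constant = 0.41915; the posterior for Bag 1 is its product over the sum, 0.1662/0.41915 = 0.396.

Posterior probability ≈ 0.396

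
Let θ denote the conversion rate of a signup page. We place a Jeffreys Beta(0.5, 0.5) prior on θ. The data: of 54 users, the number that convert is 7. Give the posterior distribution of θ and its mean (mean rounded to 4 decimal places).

The binomial likelihood is conjugate to the Beta prior: with 7 successes and 47 failures, the posterior is Beta(0.5+7, 0.5+47) = Beta(7.5, 47.5).
E[θ | data] = 7.5/(7.5+47.5) = 0.1364.

Posterior: Beta(7.5, 47.5); mean ≈ 0.1364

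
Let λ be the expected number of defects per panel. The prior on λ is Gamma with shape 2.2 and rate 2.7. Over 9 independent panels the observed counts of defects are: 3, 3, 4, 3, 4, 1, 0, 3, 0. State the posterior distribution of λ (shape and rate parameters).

Posterior: Gamma(shape=23.2, rate=11.7)

The Poisson likelihood adds the total count to the shape and the number of exposure periods to the rate. Here ∑xᵢ = 21 and n = 9, so shape 2.2→23.2 and rate 2.7→11.7.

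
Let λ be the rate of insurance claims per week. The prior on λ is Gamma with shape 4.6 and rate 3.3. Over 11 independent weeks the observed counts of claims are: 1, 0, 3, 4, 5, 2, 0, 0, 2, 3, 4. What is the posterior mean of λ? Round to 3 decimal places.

Posterior mean ≈ 2.000

The Poisson likelihood adds the total count to the shape and the number of exposure periods to the rate. Here ∑xᵢ = 24 and n = 11, so shape 4.6→28.6 and rate 3.3→14.3.
E[λ | data] = 28.6/14.3 = 2.000.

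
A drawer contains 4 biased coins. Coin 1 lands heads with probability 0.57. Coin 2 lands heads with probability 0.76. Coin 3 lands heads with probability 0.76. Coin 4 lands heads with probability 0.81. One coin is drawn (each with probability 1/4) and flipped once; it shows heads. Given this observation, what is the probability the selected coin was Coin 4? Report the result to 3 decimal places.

Posterior probability ≈ 0.279

Tabulate prior·likelihood by source: [1] prior 0.25, lik 0.57, product 0.1425; [2] prior 0.25, lik 0.76, product 0.1900; [3] prior 0.25, lik 0.76, product 0.1900; [4] prior 0.25, lik 0.81, product 0.2025.
Normalizing constant = 0.72500; the posterior for Coin 4 is its product over the sum, 0.2025/0.72500 = 0.279.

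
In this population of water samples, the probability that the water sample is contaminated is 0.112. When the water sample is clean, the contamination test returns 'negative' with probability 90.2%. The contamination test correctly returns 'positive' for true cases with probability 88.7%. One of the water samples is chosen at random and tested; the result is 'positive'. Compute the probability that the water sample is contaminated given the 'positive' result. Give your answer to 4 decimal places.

Write H for 'the water sample is contaminated'. Prior odds H:¬H = 0.112/0.888 = 0.12613. For the 'positive' outcome, the likelihood ratio is 0.887/0.098 = 9.0510.
Posterior odds = 0.12613 × 9.0510 = 1.1416, so P(H|E) = 1.1416/(1+1.1416) = 0.5331.

P(H | E) ≈ 0.5331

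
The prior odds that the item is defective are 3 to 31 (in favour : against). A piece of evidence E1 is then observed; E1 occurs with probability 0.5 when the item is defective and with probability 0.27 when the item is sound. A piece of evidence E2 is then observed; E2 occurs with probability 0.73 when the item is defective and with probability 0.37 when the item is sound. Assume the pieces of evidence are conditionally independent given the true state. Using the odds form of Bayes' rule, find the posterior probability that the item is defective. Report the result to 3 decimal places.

Posterior probability ≈ 0.261

Prior odds = 3/31 = 0.096774.
Likelihood ratio for E1 = 0.5/0.27 = 1.8519.
Likelihood ratio for E2 = 0.73/0.37 = 1.9730.
Posterior odds = prior odds × LR₁ × LR₂ = 0.35358.
Posterior probability = odds/(1+odds) = 0.35358/1.3536 = 0.261.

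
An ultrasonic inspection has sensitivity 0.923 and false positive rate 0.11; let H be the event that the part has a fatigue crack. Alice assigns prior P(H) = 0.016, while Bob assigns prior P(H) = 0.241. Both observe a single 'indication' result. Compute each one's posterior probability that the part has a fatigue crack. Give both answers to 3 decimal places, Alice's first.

The likelihood ratio for an 'indication' result is 0.923/0.11 = 8.3909.
Alice: prior odds 0.016/0.984 = 0.016260; posterior odds 0.13644; posterior probability 0.120.
Bob: prior odds 0.241/0.759 = 0.31752; posterior odds 2.6643; posterior probability 0.727.

Alice: 0.120; Bob: 0.727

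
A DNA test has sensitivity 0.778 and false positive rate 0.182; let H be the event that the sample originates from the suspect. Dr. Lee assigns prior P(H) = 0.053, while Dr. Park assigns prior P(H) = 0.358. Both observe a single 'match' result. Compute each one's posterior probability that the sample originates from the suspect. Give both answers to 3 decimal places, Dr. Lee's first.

P('+'|H) = 0.778, P('+'|¬H) = 0.182.
Dr. Lee: numerator 0.778·0.053 = 0.041234; evidence = 0.041234+0.182·0.947 = 0.21359; posterior = 0.193.
Dr. Park: numerator 0.778·0.358 = 0.27852; evidence = 0.27852+0.182·0.642 = 0.39537; posterior = 0.704.

Dr. Lee: 0.193; Dr. Park: 0.704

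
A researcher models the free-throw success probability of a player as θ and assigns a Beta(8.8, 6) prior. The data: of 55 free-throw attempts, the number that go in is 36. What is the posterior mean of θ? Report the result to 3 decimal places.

Posterior mean ≈ 0.642

The binomial likelihood is conjugate to the Beta prior: with 36 successes and 19 failures, the posterior is Beta(8.8+36, 6+19) = Beta(44.8, 25).
Posterior mean = α/(α+β) = 44.8/69.8 = 0.642.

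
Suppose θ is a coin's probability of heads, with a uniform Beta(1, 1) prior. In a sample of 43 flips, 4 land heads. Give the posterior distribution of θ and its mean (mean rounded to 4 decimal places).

The binomial likelihood is conjugate to the Beta prior: with 4 successes and 39 failures, the posterior is Beta(1+4, 1+39) = Beta(5, 40).
E[θ | data] = 5/(5+40) = 0.1111.

Posterior: Beta(5, 40); mean ≈ 0.1111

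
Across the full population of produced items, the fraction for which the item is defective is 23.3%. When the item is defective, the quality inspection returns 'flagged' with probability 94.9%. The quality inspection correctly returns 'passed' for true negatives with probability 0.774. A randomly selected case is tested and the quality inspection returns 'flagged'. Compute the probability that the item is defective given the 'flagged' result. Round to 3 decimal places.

P(H | E) ≈ 0.561

Let H be the event that the item is defective. P(H) = 0.233, so P(¬H) = 0.767. With E the 'flagged' result, P(E|H) = 0.949 and P(E|¬H) = 0.226.
P(E) = 0.949·0.233 + 0.226·0.767 = 0.22112 + 0.17334 = 0.39446.
By Bayes' theorem, P(H|E) = 0.22112 / 0.39446 = 0.561.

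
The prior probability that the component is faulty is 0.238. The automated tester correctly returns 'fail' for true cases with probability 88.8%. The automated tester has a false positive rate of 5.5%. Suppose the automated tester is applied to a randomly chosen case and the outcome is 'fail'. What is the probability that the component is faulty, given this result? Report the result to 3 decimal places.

Write H for 'the component is faulty'. Prior odds H:¬H = 0.238/0.762 = 0.31234. For the 'fail' outcome, the likelihood ratio is 0.888/0.055 = 16.145.
Posterior odds = 0.31234 × 16.145 = 5.0428, so P(H|E) = 5.0428/(1+5.0428) = 0.835.

P(H | E) ≈ 0.835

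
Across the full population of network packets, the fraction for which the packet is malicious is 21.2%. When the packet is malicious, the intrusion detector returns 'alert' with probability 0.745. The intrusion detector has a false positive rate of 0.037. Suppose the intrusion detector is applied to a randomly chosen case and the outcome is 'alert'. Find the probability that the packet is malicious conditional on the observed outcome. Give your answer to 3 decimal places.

Write H for 'the packet is malicious'. Prior odds H:¬H = 0.212/0.788 = 0.26904. For the 'alert' outcome, the likelihood ratio is 0.745/0.037 = 20.135.
Posterior odds = 0.26904 × 20.135 = 5.4171, so P(H|E) = 5.4171/(1+5.4171) = 0.844.

P(H | E) ≈ 0.844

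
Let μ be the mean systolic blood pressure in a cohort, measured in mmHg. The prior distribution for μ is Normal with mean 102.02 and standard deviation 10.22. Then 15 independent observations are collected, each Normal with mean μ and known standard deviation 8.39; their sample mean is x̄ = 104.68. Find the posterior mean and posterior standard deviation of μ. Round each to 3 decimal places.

Posterior mean ≈ 104.566; posterior SD ≈ 2.119

Prior precision 1/τ₀² = 1/10.22² = 0.00957411; data precision n/σ² = 15/8.39² = 0.213092.
Posterior precision = 0.00957411 + 0.213092 = 0.222666, giving posterior SD = 1/√0.222666 = 2.119.
Posterior mean = (0.00957411·102.02 + 0.213092·104.68) / 0.222666 = 104.566.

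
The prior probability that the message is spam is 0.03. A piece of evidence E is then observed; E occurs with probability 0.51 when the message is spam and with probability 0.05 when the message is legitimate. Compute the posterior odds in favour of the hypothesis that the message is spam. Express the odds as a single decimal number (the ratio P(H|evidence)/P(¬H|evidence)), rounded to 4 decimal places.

Prior odds = 0.03/(1−0.03) = 0.030928.
Likelihood ratio for E = 0.51/0.05 = 10.200.
Posterior odds = prior odds × LR = 0.31546.

Posterior odds ≈ 0.3155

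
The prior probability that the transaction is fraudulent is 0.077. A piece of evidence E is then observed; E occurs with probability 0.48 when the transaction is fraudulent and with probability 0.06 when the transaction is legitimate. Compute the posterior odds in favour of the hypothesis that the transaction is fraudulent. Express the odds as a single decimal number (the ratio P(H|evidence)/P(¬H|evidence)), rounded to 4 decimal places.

Posterior odds ≈ 0.6674

Prior odds = 0.077/(1−0.077) = 0.083424. In log-odds, ln(0.083424) = -2.4838.
Add log likelihood ratio: ln(8.0000) = 2.0794.
Posterior log-odds = -0.40438, so posterior odds = exp(-0.40438) = 0.66739.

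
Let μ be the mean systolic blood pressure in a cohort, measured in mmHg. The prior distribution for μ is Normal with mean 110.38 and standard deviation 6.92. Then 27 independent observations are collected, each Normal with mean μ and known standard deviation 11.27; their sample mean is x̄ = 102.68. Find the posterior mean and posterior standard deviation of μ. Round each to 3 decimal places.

Posterior mean ≈ 103.369; posterior SD ≈ 2.070

With known σ, the Normal prior is conjugate. Weight on the data is w = (n/σ²)/(n/σ² + 1/τ₀²) = 0.212577/(0.212577+0.0208828) = 0.91055.
Posterior mean = w·x̄ + (1−w)·μ₀ = 0.91055·102.68 + 0.089449·110.38 = 103.369. Posterior variance = 1/(0.212577+0.0208828) = 4.28340, so SD = 2.070.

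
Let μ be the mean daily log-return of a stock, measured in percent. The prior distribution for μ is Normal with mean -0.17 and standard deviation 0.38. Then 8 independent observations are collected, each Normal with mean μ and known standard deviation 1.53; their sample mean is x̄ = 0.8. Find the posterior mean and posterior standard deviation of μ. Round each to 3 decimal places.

Prior precision 1/τ₀² = 1/0.38² = 6.92521; data precision n/σ² = 8/1.53² = 3.41749.
Posterior precision = 6.92521 + 3.41749 = 10.3427, giving posterior SD = 1/√10.3427 = 0.311.
Posterior mean = (6.92521·-0.17 + 3.41749·0.8) / 10.3427 = 0.151.

Posterior mean ≈ 0.151; posterior SD ≈ 0.311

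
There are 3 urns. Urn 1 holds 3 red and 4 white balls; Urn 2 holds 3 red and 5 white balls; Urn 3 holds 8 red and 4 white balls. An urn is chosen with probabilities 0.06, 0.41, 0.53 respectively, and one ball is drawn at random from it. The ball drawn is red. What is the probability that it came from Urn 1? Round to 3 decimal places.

Posterior probability ≈ 0.048

P(red|Urn 1) = 0.4286; P(red|Urn 2) = 0.375; P(red|Urn 3) = 0.6667.
Prior × likelihood for each source: 0.06·0.4286=0.02571, 0.41·0.375=0.1537, 0.53·0.6667=0.3533. Summing gives P(red) = 0.53280.
P(Urn 1 | red) = 0.02571 / 0.53280 = 0.048.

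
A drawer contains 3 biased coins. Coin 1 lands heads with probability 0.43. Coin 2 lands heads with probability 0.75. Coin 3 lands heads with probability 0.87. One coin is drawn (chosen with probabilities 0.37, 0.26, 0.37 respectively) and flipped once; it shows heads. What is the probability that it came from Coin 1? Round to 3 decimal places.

Posterior probability ≈ 0.235

Tabulate prior·likelihood by source: [1] prior 0.37, lik 0.43, product 0.1591; [2] prior 0.26, lik 0.75, product 0.1950; [3] prior 0.37, lik 0.87, product 0.3219.
Normalizing constant = 0.67600; the posterior for Coin 1 is its product over the sum, 0.1591/0.67600 = 0.235.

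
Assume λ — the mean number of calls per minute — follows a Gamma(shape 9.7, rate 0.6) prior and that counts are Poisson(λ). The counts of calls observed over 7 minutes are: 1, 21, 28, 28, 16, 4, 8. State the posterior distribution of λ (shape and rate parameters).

The Poisson likelihood adds the total count to the shape and the number of exposure periods to the rate. Here ∑xᵢ = 106 and n = 7, so shape 9.7→115.7 and rate 0.6→7.6.

Posterior: Gamma(shape=115.7, rate=7.6)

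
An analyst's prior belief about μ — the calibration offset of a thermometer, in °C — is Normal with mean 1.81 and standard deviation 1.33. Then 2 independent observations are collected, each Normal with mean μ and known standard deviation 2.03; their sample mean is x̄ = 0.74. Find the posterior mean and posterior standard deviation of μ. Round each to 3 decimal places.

Posterior mean ≈ 1.316; posterior SD ≈ 0.976

Prior precision 1/τ₀² = 1/1.33² = 0.565323; data precision n/σ² = 2/2.03² = 0.485331.
Posterior precision = 0.565323 + 0.485331 = 1.05065, giving posterior SD = 1/√1.05065 = 0.976.
Posterior mean = (0.565323·1.81 + 0.485331·0.74) / 1.05065 = 1.316.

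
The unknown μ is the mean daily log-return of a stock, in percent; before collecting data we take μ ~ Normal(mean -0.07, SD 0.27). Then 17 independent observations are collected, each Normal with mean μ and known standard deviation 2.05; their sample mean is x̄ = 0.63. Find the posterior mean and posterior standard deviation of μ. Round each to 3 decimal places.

With known σ, the Normal prior is conjugate. Weight on the data is w = (n/σ²)/(n/σ² + 1/τ₀²) = 4.04521/(4.04521+13.7174) = 0.22774.
Posterior mean = w·x̄ + (1−w)·μ₀ = 0.22774·0.63 + 0.77226·-0.07 = 0.089. Posterior variance = 1/(4.04521+13.7174) = 0.0562980, so SD = 0.237.

Posterior mean ≈ 0.089; posterior SD ≈ 0.237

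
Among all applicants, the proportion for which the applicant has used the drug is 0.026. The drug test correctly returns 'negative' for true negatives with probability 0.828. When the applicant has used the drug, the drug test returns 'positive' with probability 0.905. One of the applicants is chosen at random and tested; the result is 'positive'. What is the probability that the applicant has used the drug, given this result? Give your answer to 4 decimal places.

Write H for 'the applicant has used the drug'. Prior odds H:¬H = 0.026/0.974 = 0.026694. For the 'positive' outcome, the likelihood ratio is 0.905/0.172 = 5.2616.
Posterior odds = 0.026694 × 5.2616 = 0.14045, so P(H|E) = 0.14045/(1+0.14045) = 0.1232.

P(H | E) ≈ 0.1232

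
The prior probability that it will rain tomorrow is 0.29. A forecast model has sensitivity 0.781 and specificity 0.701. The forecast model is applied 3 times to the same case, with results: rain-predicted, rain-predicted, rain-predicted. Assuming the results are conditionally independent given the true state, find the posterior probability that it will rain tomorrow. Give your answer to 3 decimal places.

Let H be the event that it will rain tomorrow; start with P(H) = 0.29. P('rain-predicted'|H) = 0.781, P('rain-predicted'|¬H) = 0.299.
Update on result 1 ('rain-predicted'): P(H) ← 0.781·0.2900 / (0.781·0.2900 + 0.299·0.7100) = 0.22649/0.43878 = 0.5162.
Update on result 2 ('rain-predicted'): P(H) ← 0.781·0.5162 / (0.781·0.5162 + 0.299·0.4838) = 0.40314/0.54780 = 0.7359.
Update on result 3 ('rain-predicted'): P(H) ← 0.781·0.7359 / (0.781·0.7359 + 0.299·0.2641) = 0.57476/0.65371 = 0.8792.

Posterior P(H) ≈ 0.879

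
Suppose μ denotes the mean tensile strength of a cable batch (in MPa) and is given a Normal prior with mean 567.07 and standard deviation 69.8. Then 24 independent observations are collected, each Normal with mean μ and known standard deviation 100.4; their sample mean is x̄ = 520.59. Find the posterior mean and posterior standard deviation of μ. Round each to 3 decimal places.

Prior precision 1/τ₀² = 1/69.8² = 0.00020525; data precision n/σ² = 24/100.4² = 0.00238091.
Posterior precision = 0.00020525 + 0.00238091 = 0.00258617, giving posterior SD = 1/√0.00258617 = 19.664.
Posterior mean = (0.00020525·567.07 + 0.00238091·520.59) / 0.00258617 = 524.279.

Posterior mean ≈ 524.279; posterior SD ≈ 19.664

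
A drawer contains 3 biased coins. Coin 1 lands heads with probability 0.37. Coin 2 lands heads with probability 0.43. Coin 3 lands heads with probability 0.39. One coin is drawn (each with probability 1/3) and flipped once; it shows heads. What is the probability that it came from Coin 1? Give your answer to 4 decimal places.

P(heads|C1) = 0.37; P(heads|C2) = 0.43; P(heads|C3) = 0.39.
Prior × likelihood for each source: 0.333333·0.37=0.1233, 0.333333·0.43=0.1433, 0.333333·0.39=0.1300. Summing gives P(heads) = 0.39667.
P(Coin 1 | heads) = 0.1233 / 0.39667 = 0.3109.

Posterior probability ≈ 0.3109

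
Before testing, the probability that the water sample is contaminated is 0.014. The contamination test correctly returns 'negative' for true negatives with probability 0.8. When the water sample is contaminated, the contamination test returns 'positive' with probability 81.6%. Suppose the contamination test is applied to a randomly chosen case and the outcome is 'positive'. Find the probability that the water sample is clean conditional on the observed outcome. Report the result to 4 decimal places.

P(¬H | E) ≈ 0.9452

Write H for 'the water sample is contaminated'. Prior odds H:¬H = 0.014/0.986 = 0.014199. For the 'positive' outcome, the likelihood ratio is 0.816/0.2 = 4.0800.
Posterior odds = 0.014199 × 4.0800 = 0.057931, so P(H|E) = 0.057931/(1+0.057931) = 0.0548. Then P(¬H|E) = 1 − 0.0548 = 0.9452.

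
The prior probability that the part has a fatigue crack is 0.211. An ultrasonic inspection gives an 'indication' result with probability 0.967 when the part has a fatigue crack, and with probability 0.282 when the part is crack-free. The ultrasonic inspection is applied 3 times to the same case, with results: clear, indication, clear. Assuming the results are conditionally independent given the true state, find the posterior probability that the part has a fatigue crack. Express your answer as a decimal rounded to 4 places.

Let H be the event that the part has a fatigue crack; start with P(H) = 0.211. P('indication'|H) = 0.967, P('indication'|¬H) = 0.282.
Update on result 1 ('clear'): P(H) ← 0.033·0.2110 / (0.033·0.2110 + 0.718·0.7890) = 0.0069630/0.57347 = 0.0121.
Update on result 2 ('indication'): P(H) ← 0.967·0.0121 / (0.967·0.0121 + 0.282·0.9879) = 0.011741/0.29032 = 0.0404.
Update on result 3 ('clear'): P(H) ← 0.033·0.0404 / (0.033·0.0404 + 0.718·0.9596) = 0.0013346/0.69030 = 0.0019.

Posterior P(H) ≈ 0.0019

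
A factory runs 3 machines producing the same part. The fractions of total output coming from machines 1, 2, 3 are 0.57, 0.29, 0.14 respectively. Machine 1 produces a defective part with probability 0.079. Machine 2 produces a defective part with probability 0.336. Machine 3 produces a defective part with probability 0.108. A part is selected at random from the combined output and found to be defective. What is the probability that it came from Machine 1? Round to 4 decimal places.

Tabulate prior·likelihood by source: [1] prior 0.57, lik 0.079, product 0.04503; [2] prior 0.29, lik 0.336, product 0.09744; [3] prior 0.14, lik 0.108, product 0.01512.
Normalizing constant = 0.15759; the posterior for Machine 1 is its product over the sum, 0.04503/0.15759 = 0.2857.

Posterior probability ≈ 0.2857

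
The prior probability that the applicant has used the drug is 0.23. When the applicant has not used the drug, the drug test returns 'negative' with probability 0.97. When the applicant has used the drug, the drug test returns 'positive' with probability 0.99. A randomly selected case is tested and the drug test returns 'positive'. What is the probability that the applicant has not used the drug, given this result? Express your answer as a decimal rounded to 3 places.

Let H be the event that the applicant has used the drug. P(H) = 0.23, so P(¬H) = 0.77. With E the 'positive' result, P(E|H) = 0.99 and P(E|¬H) = 0.03.
P(E) = 0.99·0.23 + 0.03·0.77 = 0.22770 + 0.023100 = 0.25080.
By Bayes' theorem, P(H|E) = 0.22770 / 0.25080 = 0.908. Hence P(¬H|E) = 1 − 0.908 = 0.092.

P(¬H | E) ≈ 0.092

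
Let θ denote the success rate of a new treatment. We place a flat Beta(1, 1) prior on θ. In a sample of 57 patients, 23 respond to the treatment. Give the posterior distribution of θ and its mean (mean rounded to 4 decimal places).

The binomial likelihood is conjugate to the Beta prior: with 23 successes and 34 failures, the posterior is Beta(1+23, 1+34) = Beta(24, 35).
Posterior mean = α/(α+β) = 24/59 = 0.4068.

Posterior: Beta(24, 35); mean ≈ 0.4068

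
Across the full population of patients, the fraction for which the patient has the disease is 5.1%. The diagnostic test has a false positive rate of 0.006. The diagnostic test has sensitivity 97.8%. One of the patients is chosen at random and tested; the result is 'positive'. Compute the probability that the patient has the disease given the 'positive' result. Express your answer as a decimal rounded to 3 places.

Let H be the event that the patient has the disease. P(H) = 0.051, so P(¬H) = 0.949. With E the 'positive' result, P(E|H) = 0.978 and P(E|¬H) = 0.006.
P(E) = 0.978·0.051 + 0.006·0.949 = 0.049878 + 0.0056940 = 0.055572.
By Bayes' theorem, P(H|E) = 0.049878 / 0.055572 = 0.898.

P(H | E) ≈ 0.898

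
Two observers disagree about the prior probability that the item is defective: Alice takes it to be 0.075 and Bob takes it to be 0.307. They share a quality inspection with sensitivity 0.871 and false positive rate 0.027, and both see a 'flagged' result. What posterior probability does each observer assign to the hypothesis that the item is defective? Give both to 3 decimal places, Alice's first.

P('+'|H) = 0.871, P('+'|¬H) = 0.027.
Alice: numerator 0.871·0.075 = 0.065325; evidence = 0.065325+0.027·0.925 = 0.090300; posterior = 0.723.
Bob: numerator 0.871·0.307 = 0.26740; evidence = 0.26740+0.027·0.693 = 0.28611; posterior = 0.935.

Alice: 0.723; Bob: 0.935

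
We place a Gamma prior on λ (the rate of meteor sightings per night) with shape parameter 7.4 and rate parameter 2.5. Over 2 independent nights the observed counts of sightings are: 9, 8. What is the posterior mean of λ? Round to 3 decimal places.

Posterior mean ≈ 5.422

Total count ∑xᵢ = 17 over n = 2 nights.
Gamma is conjugate to the Poisson likelihood: posterior is Gamma(shape = 7.4+17 = 24.4, rate = 2.5+2 = 4.5).
E[λ | data] = 24.4/4.5 = 5.422.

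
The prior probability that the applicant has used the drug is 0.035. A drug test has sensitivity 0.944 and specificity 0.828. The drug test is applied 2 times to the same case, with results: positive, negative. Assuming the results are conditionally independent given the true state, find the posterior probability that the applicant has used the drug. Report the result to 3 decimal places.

Let H be the event that the applicant has used the drug; start with P(H) = 0.035. P('positive'|H) = 0.944, P('positive'|¬H) = 0.172.
Update on result 1 ('positive'): P(H) ← 0.944·0.0350 / (0.944·0.0350 + 0.172·0.9650) = 0.033040/0.19902 = 0.1660.
Update on result 2 ('negative'): P(H) ← 0.056·0.1660 / (0.056·0.1660 + 0.828·0.8340) = 0.0092968/0.69984 = 0.0133.

Posterior P(H) ≈ 0.013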